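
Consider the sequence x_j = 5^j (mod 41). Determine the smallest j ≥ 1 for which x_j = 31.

14

Listing terms: x_0 = 1; x_1 = 5; x_2 = 25; x_3 = 2; x_4 = 10; x_5 = 9; x_6 = 4; x_7 = 20; x_8 = 18; x_9 = 8; x_{10} = 40; x_{11} = 36; x_{12} = 16; x_{13} = 39; x_{14} = 31; x_{15} = 32; x_{16} = 37; x_{17} = 21; x_{18} = 23; x_{19} = 33; x_{20} = 1.
The sequence repeats with period 20.
The value 31 first appears (with j ≥ 1) at x_{14}.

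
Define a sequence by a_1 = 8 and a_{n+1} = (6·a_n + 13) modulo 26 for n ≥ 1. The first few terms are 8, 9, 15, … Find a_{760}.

a_1 = 8, a_2 = 9, a_3 = 15, a_4 = 25, a_5 = 7, a_6 = 3, a_7 = 5, a_8 = 17, a_9 = 11, a_{10} = 1, a_{11} = 19, a_{12} = 23, a_{13} = 21, a_{14} = 9.
Since a_{14} = a_2 = 9, the sequence is eventually periodic: after a pre-period of length 1 it cycles with period 12.
For n ≥ 2, a_n depends only on (n - 2) mod 12. (760 - 2) mod 12 = 2, so a_{760} = a_4 = 25.

25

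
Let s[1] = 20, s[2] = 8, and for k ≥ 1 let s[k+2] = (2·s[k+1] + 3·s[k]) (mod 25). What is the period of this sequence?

20

We have s[1] = 20; s[2] = 8; s[3] = 1; s[4] = 1; s[5] = 5; s[6] = 13; s[7] = 16; s[8] = 21; s[9] = 15; s[10] = 18; s[11] = 6; s[12] = 16; s[13] = 0; s[14] = 23; s[15] = 21; s[16] = 11; s[17] = 10; s[18] = 3; s[19] = 11; s[20] = 6; s[21] = 20; s[22] = 8.
The sequence repeats with period 20.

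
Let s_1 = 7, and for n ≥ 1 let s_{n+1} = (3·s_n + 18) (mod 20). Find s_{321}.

7

We have s_1 = 7, s_2 = 19, s_3 = 15, s_4 = 3, s_5 = 7.
Since s_5 = s_1 = 7, the sequence is periodic with period 4.
(321 - 1) mod 4 = 0, so s_{321} = s_1 = 7.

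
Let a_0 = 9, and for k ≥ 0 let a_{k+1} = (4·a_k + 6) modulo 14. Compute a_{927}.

We have a_0 = 9; a_1 = 0; a_2 = 6; a_3 = 2; a_4 = 0.
Since a_4 = a_1 = 0, the sequence is eventually periodic: after a pre-period of length 1 it cycles with period 3.
For k ≥ 1, a_k depends only on (k - 1) mod 3. (927 - 1) mod 3 = 2, so a_{927} = a_3 = 2.

2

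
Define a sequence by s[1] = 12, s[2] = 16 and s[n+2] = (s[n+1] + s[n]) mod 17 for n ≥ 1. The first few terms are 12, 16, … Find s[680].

1

Listing terms: s[1] = 12, s[2] = 16, s[3] = 11, s[4] = 10, s[5] = 4, s[6] = 14, s[7] = 1, s[8] = 15, s[9] = 16, s[10] = 14, s[11] = 13, s[12] = 10, s[13] = 6, s[14] = 16, s[15] = 5, s[16] = 4, s[17] = 9, s[18] = 13, s[19] = 5, s[20] = 1, s[21] = 6, s[22] = 7, s[23] = 13, s[24] = 3, s[25] = 16, s[26] = 2, s[27] = 1, s[28] = 3, s[29] = 4, s[30] = 7, s[31] = 11, s[32] = 1, s[33] = 12, s[34] = 13, s[35] = 8, s[36] = 4, s[37] = 12, s[38] = 16.
The sequence repeats with period 36.
(680 - 1) mod 36 = 31, so s[680] = s[32] = 1.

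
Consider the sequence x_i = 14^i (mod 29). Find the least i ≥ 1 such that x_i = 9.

Listing terms: x_0 = 1; x_1 = 14; x_2 = 22; x_3 = 18; x_4 = 20; x_5 = 19; x_6 = 5; x_7 = 12; x_8 = 23; x_9 = 3; x_{10} = 13; x_{11} = 8; x_{12} = 25; x_{13} = 2; x_{14} = 28; x_{15} = 15; x_{16} = 7; x_{17} = 11; x_{18} = 9; x_{19} = 10; x_{20} = 24; x_{21} = 17; x_{22} = 6; x_{23} = 26; x_{24} = 16; x_{25} = 21; x_{26} = 4; x_{27} = 27; x_{28} = 1.
The sequence repeats with period 28.
The value 9 first appears (with i ≥ 1) at x_{18}.

18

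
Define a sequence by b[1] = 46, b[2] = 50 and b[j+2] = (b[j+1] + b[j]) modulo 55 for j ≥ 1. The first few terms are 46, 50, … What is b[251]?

We have b[1] = 46,  b[2] = 50,  b[3] = 41,  b[4] = 36,  b[5] = 22,  b[6] = 3,  b[7] = 25,  b[8] = 28,  b[9] = 53,  b[10] = 26,  b[11] = 24,  b[12] = 50,  b[13] = 19,  b[14] = 14,  b[15] = 33,  b[16] = 47,  b[17] = 25,  b[18] = 17,  b[19] = 42,  b[20] = 4,  b[21] = 46,  b[22] = 50.
Since (b[21], b[22]) = (b[1], b[2]) = (46, 50) (two consecutive terms determine the rest), the sequence is periodic with period 20.
So b[251] = b[1 + ((251-1) mod 20)] = b[11] = 24.

24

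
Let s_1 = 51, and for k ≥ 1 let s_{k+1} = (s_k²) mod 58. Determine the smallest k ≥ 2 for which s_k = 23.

Computing terms: s_1 = 51; s_2 = 49; s_3 = 23; s_4 = 7; s_5 = 49.
Since s_5 = s_2 = 49, the sequence is eventually periodic: after a pre-period of length 1 it cycles with period 3.
The value 23 first appears (with k ≥ 2) at s_3.

3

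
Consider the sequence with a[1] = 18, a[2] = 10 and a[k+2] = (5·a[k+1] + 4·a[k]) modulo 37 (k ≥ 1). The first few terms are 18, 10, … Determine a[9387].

Listing terms: a[1] = 18; a[2] = 10; a[3] = 11; a[4] = 21; a[5] = 1; a[6] = 15; a[7] = 5; a[8] = 11; a[9] = 1; a[10] = 12; a[11] = 27; a[12] = 35; a[13] = 24; a[14] = 1; a[15] = 27; a[16] = 28; a[17] = 26; a[18] = 20; a[19] = 19; a[20] = 27; a[21] = 26; a[22] = 16; a[23] = 36; a[24] = 22; a[25] = 32; a[26] = 26; a[27] = 36; a[28] = 25; a[29] = 10; a[30] = 2; a[31] = 13; a[32] = 36; a[33] = 10; a[34] = 9; a[35] = 11; a[36] = 17; a[37] = 18; a[38] = 10.
Since (a[37], a[38]) = (a[1], a[2]) = (18, 10) (two consecutive terms determine the rest), the sequence is periodic with period 36.
(9387 - 1) mod 36 = 26, so a[9387] = a[27] = 36.

36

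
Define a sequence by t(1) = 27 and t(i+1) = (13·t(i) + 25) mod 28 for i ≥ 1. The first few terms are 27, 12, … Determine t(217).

We have t(1) = 27; t(2) = 12; t(3) = 13; t(4) = 26; t(5) = 27.
The sequence repeats with period 4.
(217 - 1) mod 4 = 0, so t(217) = t(1) = 27.

27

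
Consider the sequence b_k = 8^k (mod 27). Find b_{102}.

We have b_1 = 8; b_2 = 10; b_3 = 26; b_4 = 19; b_5 = 17; b_6 = 1; b_7 = 8.
Since b_7 = b_1 = 8, the sequence is periodic with period 6.
(102 - 1) mod 6 = 5, so b_{102} = b_6 = 1.

1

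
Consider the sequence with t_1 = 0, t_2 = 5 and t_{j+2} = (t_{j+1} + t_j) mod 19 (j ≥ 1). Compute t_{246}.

8

Listing terms: t_1 = 0; t_2 = 5; t_3 = 5; t_4 = 10; t_5 = 15; t_6 = 6; t_7 = 2; t_8 = 8; t_9 = 10; t_{10} = 18; t_{11} = 9; t_{12} = 8; t_{13} = 17; t_{14} = 6; t_{15} = 4; t_{16} = 10; t_{17} = 14; t_{18} = 5; t_{19} = 0; t_{20} = 5.
Since (t_{19}, t_{20}) = (t_1, t_2) = (0, 5) (two consecutive terms determine the rest), the sequence is periodic with period 18.
(246 - 1) mod 18 = 11, so t_{246} = t_{12} = 8.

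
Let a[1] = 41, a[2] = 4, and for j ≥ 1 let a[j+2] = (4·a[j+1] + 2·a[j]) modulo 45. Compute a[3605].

a[1] = 41, a[2] = 4, a[3] = 8, a[4] = 40, a[5] = 41, a[6] = 19, a[7] = 23, a[8] = 40, a[9] = 26, a[10] = 4, a[11] = 23, a[12] = 10, a[13] = 41, a[14] = 4.
Since (a[13], a[14]) = (a[1], a[2]) = (41, 4) (two consecutive terms determine the rest), the sequence is periodic with period 12.
So a[3605] = a[1 + ((3605-1) mod 12)] = a[5] = 41.

41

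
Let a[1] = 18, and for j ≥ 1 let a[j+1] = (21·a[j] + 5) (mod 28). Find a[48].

Computing terms: a[1] = 18; a[2] = 19; a[3] = 12; a[4] = 5; a[5] = 26; a[6] = 19.
Since a[6] = a[2] = 19, the sequence is eventually periodic: after a pre-period of length 1 it cycles with period 4.
For j ≥ 2, a[j] depends only on (j - 2) mod 4. (48 - 2) mod 4 = 2, so a[48] = a[4] = 5.

5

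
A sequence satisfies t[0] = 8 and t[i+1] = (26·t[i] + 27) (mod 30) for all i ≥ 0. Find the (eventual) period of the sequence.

10

Computing terms: t[0] = 8; t[1] = 25; t[2] = 17; t[3] = 19; t[4] = 11; t[5] = 13; t[6] = 5; t[7] = 7; t[8] = 29; t[9] = 1; t[10] = 23; t[11] = 25.
Since t[11] = t[1] = 25, the sequence is eventually periodic: after a pre-period of length 1 it cycles with period 10.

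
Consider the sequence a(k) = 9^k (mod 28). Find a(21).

a(0) = 1,  a(1) = 9,  a(2) = 25,  a(3) = 1.
Since a(3) = a(0) = 1, the sequence is periodic with period 3.
(21 - 0) mod 3 = 0, so a(21) = a(0) = 1.

1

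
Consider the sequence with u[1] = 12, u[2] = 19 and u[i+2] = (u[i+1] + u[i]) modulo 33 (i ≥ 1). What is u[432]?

19

u[1] = 12, u[2] = 19, u[3] = 31, u[4] = 17, u[5] = 15, u[6] = 32, u[7] = 14, u[8] = 13, u[9] = 27, u[10] = 7, u[11] = 1, u[12] = 8, u[13] = 9, u[14] = 17, u[15] = 26, u[16] = 10, u[17] = 3, u[18] = 13, u[19] = 16, u[20] = 29, u[21] = 12, u[22] = 8, u[23] = 20, u[24] = 28, u[25] = 15, u[26] = 10, u[27] = 25, u[28] = 2, u[29] = 27, u[30] = 29, u[31] = 23, u[32] = 19, u[33] = 9, u[34] = 28, u[35] = 4, u[36] = 32, u[37] = 3, u[38] = 2, u[39] = 5, u[40] = 7, u[41] = 12, u[42] = 19.
Since (u[41], u[42]) = (u[1], u[2]) = (12, 19) (two consecutive terms determine the rest), the sequence is periodic with period 40.
(432 - 1) mod 40 = 31, so u[432] = u[32] = 19.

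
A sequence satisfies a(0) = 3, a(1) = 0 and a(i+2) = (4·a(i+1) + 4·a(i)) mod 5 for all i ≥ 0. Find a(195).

Computing terms: a(0) = 3; a(1) = 0; a(2) = 2; a(3) = 3; a(4) = 0.
The sequence repeats with period 3.
(195 - 0) mod 3 = 0, so a(195) = a(0) = 3.

3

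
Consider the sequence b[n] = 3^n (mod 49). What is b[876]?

8

Computing terms: b[0] = 1; b[1] = 3; b[2] = 9; b[3] = 27; b[4] = 32; b[5] = 47; b[6] = 43; b[7] = 31; b[8] = 44; b[9] = 34; b[10] = 4; b[11] = 12; b[12] = 36; b[13] = 10; b[14] = 30; b[15] = 41; b[16] = 25; b[17] = 26; b[18] = 29; b[19] = 38; b[20] = 16; b[21] = 48; b[22] = 46; b[23] = 40; b[24] = 22; b[25] = 17; b[26] = 2; b[27] = 6; b[28] = 18; b[29] = 5; b[30] = 15; b[31] = 45; b[32] = 37; b[33] = 13; b[34] = 39; b[35] = 19; b[36] = 8; b[37] = 24; b[38] = 23; b[39] = 20; b[40] = 11; b[41] = 33; b[42] = 1.
The sequence repeats with period 42.
(876 - 0) mod 42 = 36, so b[876] = b[36] = 8.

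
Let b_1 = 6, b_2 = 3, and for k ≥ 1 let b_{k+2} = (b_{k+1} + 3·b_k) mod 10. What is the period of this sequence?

24

Computing terms: b_1 = 6; b_2 = 3; b_3 = 1; b_4 = 0; b_5 = 3; b_6 = 3; b_7 = 2; b_8 = 1; b_9 = 7; b_{10} = 0; b_{11} = 1; b_{12} = 1; b_{13} = 4; b_{14} = 7; b_{15} = 9; b_{16} = 0; b_{17} = 7; b_{18} = 7; b_{19} = 8; b_{20} = 9; b_{21} = 3; b_{22} = 0; b_{23} = 9; b_{24} = 9; b_{25} = 6; b_{26} = 3.
The sequence repeats with period 24.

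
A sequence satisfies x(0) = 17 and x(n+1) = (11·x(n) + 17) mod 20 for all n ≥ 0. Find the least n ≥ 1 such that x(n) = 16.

We have x(0) = 17; x(1) = 4; x(2) = 1; x(3) = 8; x(4) = 5; x(5) = 12; x(6) = 9; x(7) = 16; x(8) = 13; x(9) = 0; x(10) = 17.
Since x(10) = x(0) = 17, the sequence is periodic with period 10.
The value 16 first appears (with n ≥ 1) at x(7).

7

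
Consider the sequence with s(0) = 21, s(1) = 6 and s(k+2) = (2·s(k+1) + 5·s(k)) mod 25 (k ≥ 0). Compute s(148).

We have s(0) = 21; s(1) = 6; s(2) = 17; s(3) = 14; s(4) = 13; s(5) = 21; s(6) = 7; s(7) = 19; s(8) = 23; s(9) = 16; s(10) = 22; s(11) = 24; s(12) = 8; s(13) = 11; s(14) = 12; s(15) = 4; s(16) = 18; s(17) = 6; s(18) = 2; s(19) = 9; s(20) = 3; s(21) = 1; s(22) = 17; s(23) = 14.
Since (s(22), s(23)) = (s(2), s(3)) = (17, 14) (two consecutive terms determine the rest), the sequence is eventually periodic: after a pre-period of length 2 it cycles with period 20.
For k ≥ 2, s(k) depends only on (k - 2) mod 20. (148 - 2) mod 20 = 6, so s(148) = s(8) = 23.

23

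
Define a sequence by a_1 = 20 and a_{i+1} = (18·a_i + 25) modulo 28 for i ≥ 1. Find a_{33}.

Listing terms: a_1 = 20; a_2 = 21; a_3 = 11; a_4 = 27; a_5 = 7; a_6 = 11.
Since a_6 = a_3 = 11, the sequence is eventually periodic: after a pre-period of length 2 it cycles with period 3.
For i ≥ 3, a_i depends only on (i - 3) mod 3. (33 - 3) mod 3 = 0, so a_{33} = a_3 = 11.

11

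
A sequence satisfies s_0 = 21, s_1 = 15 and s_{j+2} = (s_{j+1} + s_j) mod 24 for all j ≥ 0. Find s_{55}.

Listing terms: s_0 = 21; s_1 = 15; s_2 = 12; s_3 = 3; s_4 = 15; s_5 = 18; s_6 = 9; s_7 = 3; s_8 = 12; s_9 = 15; s_{10} = 3; s_{11} = 18; s_{12} = 21; s_{13} = 15.
The sequence repeats with period 12.
So s_{55} = s_{0 + ((55-0) mod 12)} = s_7 = 3.

3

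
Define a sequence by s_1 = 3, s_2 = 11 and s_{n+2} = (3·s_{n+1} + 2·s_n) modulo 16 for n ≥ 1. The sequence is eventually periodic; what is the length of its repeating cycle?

s_1 = 3; s_2 = 11; s_3 = 7; s_4 = 11; s_5 = 15; s_6 = 3; s_7 = 7; s_8 = 11.
Since (s_7, s_8) = (s_3, s_4) = (7, 11) (two consecutive terms determine the rest), the sequence is eventually periodic: after a pre-period of length 2 it cycles with period 4.

4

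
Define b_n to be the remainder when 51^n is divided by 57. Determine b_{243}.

b_0 = 1, b_1 = 51, b_2 = 36, b_3 = 12, b_4 = 42, b_5 = 33, b_6 = 30, b_7 = 48, b_8 = 54, b_9 = 18, b_{10} = 6, b_{11} = 21, b_{12} = 45, b_{13} = 15, b_{14} = 24, b_{15} = 27, b_{16} = 9, b_{17} = 3, b_{18} = 39, b_{19} = 51.
Since b_{19} = b_1 = 51, the sequence is eventually periodic: after a pre-period of length 1 it cycles with period 18.
For n ≥ 1, b_n depends only on (n - 1) mod 18. (243 - 1) mod 18 = 8, so b_{243} = b_9 = 18.

18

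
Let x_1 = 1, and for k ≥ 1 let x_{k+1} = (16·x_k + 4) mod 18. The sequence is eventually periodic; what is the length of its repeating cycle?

x_1 = 1,  x_2 = 2,  x_3 = 0,  x_4 = 4,  x_5 = 14,  x_6 = 12,  x_7 = 16,  x_8 = 8,  x_9 = 6,  x_{10} = 10,  x_{11} = 2.
Since x_{11} = x_2 = 2, the sequence is eventually periodic: after a pre-period of length 1 it cycles with period 9.

9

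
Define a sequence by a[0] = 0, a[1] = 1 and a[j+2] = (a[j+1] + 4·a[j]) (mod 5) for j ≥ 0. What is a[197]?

Listing terms: a[0] = 0,  a[1] = 1,  a[2] = 1,  a[3] = 0,  a[4] = 4,  a[5] = 4,  a[6] = 0,  a[7] = 1.
The sequence repeats with period 6.
(197 - 0) mod 6 = 5, so a[197] = a[5] = 4.

4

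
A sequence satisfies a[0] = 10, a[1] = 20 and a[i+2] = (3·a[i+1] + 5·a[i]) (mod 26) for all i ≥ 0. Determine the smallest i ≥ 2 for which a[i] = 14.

Listing terms: a[0] = 10, a[1] = 20, a[2] = 6, a[3] = 14, a[4] = 20, a[5] = 0, a[6] = 22, a[7] = 14, a[8] = 22, a[9] = 6, a[10] = 24, a[11] = 24, a[12] = 10, a[13] = 20.
The sequence repeats with period 12.
The value 14 first appears (with i ≥ 2) at a[3].

3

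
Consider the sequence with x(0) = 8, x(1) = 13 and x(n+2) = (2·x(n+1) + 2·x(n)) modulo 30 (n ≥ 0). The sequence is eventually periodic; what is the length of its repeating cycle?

Computing terms: x(0) = 8; x(1) = 13; x(2) = 12; x(3) = 20; x(4) = 4; x(5) = 18; x(6) = 14; x(7) = 4; x(8) = 6; x(9) = 20; x(10) = 22; x(11) = 24; x(12) = 2; x(13) = 22; x(14) = 18; x(15) = 20; x(16) = 16; x(17) = 12; x(18) = 26; x(19) = 16; x(20) = 24; x(21) = 20; x(22) = 28; x(23) = 6; x(24) = 8; x(25) = 28; x(26) = 12; x(27) = 20.
Since (x(26), x(27)) = (x(2), x(3)) = (12, 20) (two consecutive terms determine the rest), the sequence is eventually periodic: after a pre-period of length 2 it cycles with period 24.

24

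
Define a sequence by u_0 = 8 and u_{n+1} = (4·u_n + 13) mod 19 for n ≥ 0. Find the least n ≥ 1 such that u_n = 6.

u_0 = 8,  u_1 = 7,  u_2 = 3,  u_3 = 6,  u_4 = 18,  u_5 = 9,  u_6 = 11,  u_7 = 0,  u_8 = 13,  u_9 = 8.
Since u_9 = u_0 = 8, the sequence is periodic with period 9.
The value 6 first appears (with n ≥ 1) at u_3.

3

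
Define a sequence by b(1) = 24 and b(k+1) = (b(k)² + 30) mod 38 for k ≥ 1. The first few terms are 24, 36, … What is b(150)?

Computing terms: b(1) = 24, b(2) = 36, b(3) = 34, b(4) = 8, b(5) = 18, b(6) = 12, b(7) = 22, b(8) = 20, b(9) = 12.
Since b(9) = b(6) = 12, the sequence is eventually periodic: after a pre-period of length 5 it cycles with period 3.
For k ≥ 6, b(k) depends only on (k - 6) mod 3. (150 - 6) mod 3 = 0, so b(150) = b(6) = 12.

12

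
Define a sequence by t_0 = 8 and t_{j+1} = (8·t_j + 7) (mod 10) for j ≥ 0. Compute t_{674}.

t_0 = 8, t_1 = 1, t_2 = 5, t_3 = 7, t_4 = 3, t_5 = 1.
Since t_5 = t_1 = 1, the sequence is eventually periodic: after a pre-period of length 1 it cycles with period 4.
For j ≥ 1, t_j depends only on (j - 1) mod 4. (674 - 1) mod 4 = 1, so t_{674} = t_2 = 5.

5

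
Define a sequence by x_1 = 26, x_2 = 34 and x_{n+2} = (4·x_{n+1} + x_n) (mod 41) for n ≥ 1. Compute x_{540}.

We have x_1 = 26; x_2 = 34; x_3 = 39; x_4 = 26; x_5 = 20; x_6 = 24; x_7 = 34; x_8 = 37; x_9 = 18; x_{10} = 27; x_{11} = 3; x_{12} = 39; x_{13} = 36; x_{14} = 19; x_{15} = 30; x_{16} = 16; x_{17} = 12; x_{18} = 23; x_{19} = 22; x_{20} = 29; x_{21} = 15; x_{22} = 7; x_{23} = 2; x_{24} = 15; x_{25} = 21; x_{26} = 17; x_{27} = 7; x_{28} = 4; x_{29} = 23; x_{30} = 14; x_{31} = 38; x_{32} = 2; x_{33} = 5; x_{34} = 22; x_{35} = 11; x_{36} = 25; x_{37} = 29; x_{38} = 18; x_{39} = 19; x_{40} = 12; x_{41} = 26; x_{42} = 34.
The sequence repeats with period 40.
So x_{540} = x_{1 + ((540-1) mod 40)} = x_{20} = 29.

29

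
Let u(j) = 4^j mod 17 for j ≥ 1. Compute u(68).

1

u(1) = 4, u(2) = 16, u(3) = 13, u(4) = 1, u(5) = 4.
The sequence repeats with period 4.
(68 - 1) mod 4 = 3, so u(68) = u(4) = 1.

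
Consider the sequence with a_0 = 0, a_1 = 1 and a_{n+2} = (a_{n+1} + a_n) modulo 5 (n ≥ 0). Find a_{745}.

a_0 = 0; a_1 = 1; a_2 = 1; a_3 = 2; a_4 = 3; a_5 = 0; a_6 = 3; a_7 = 3; a_8 = 1; a_9 = 4; a_{10} = 0; a_{11} = 4; a_{12} = 4; a_{13} = 3; a_{14} = 2; a_{15} = 0; a_{16} = 2; a_{17} = 2; a_{18} = 4; a_{19} = 1; a_{20} = 0; a_{21} = 1.
The sequence repeats with period 20.
So a_{745} = a_{0 + ((745-0) mod 20)} = a_5 = 0.

0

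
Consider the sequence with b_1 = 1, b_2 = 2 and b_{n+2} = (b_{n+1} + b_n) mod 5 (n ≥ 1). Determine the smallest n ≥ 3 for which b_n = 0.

b_1 = 1; b_2 = 2; b_3 = 3; b_4 = 0; b_5 = 3; b_6 = 3; b_7 = 1; b_8 = 4; b_9 = 0; b_{10} = 4; b_{11} = 4; b_{12} = 3; b_{13} = 2; b_{14} = 0; b_{15} = 2; b_{16} = 2; b_{17} = 4; b_{18} = 1; b_{19} = 0; b_{20} = 1; b_{21} = 1; b_{22} = 2.
Since (b_{21}, b_{22}) = (b_1, b_2) = (1, 2) (two consecutive terms determine the rest), the sequence is periodic with period 20.
The value 0 first appears (with n ≥ 3) at b_4.

4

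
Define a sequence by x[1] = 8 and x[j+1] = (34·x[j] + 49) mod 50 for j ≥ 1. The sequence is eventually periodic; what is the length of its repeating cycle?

Listing terms: x[1] = 8, x[2] = 21, x[3] = 13, x[4] = 41, x[5] = 43, x[6] = 11, x[7] = 23, x[8] = 31, x[9] = 3, x[10] = 1, x[11] = 33, x[12] = 21.
Since x[12] = x[2] = 21, the sequence is eventually periodic: after a pre-period of length 1 it cycles with period 10.

10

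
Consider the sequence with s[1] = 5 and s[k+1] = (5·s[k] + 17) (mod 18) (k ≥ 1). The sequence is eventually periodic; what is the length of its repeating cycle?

s[1] = 5; s[2] = 6; s[3] = 11; s[4] = 0; s[5] = 17; s[6] = 12; s[7] = 5.
Since s[7] = s[1] = 5, the sequence is periodic with period 6.

6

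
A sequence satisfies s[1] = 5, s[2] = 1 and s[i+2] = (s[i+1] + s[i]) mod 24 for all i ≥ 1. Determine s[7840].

s[1] = 5,  s[2] = 1,  s[3] = 6,  s[4] = 7,  s[5] = 13,  s[6] = 20,  s[7] = 9,  s[8] = 5,  s[9] = 14,  s[10] = 19,  s[11] = 9,  s[12] = 4,  s[13] = 13,  s[14] = 17,  s[15] = 6,  s[16] = 23,  s[17] = 5,  s[18] = 4,  s[19] = 9,  s[20] = 13,  s[21] = 22,  s[22] = 11,  s[23] = 9,  s[24] = 20,  s[25] = 5,  s[26] = 1.
The sequence repeats with period 24.
(7840 - 1) mod 24 = 15, so s[7840] = s[16] = 23.

23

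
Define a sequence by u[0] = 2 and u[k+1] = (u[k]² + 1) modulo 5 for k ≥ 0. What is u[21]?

2

Computing terms: u[0] = 2,  u[1] = 0,  u[2] = 1,  u[3] = 2.
Since u[3] = u[0] = 2, the sequence is periodic with period 3.
So u[21] = u[0 + ((21-0) mod 3)] = u[0] = 2.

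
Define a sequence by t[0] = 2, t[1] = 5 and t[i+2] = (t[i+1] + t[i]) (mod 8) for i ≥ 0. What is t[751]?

1

t[0] = 2,  t[1] = 5,  t[2] = 7,  t[3] = 4,  t[4] = 3,  t[5] = 7,  t[6] = 2,  t[7] = 1,  t[8] = 3,  t[9] = 4,  t[10] = 7,  t[11] = 3,  t[12] = 2,  t[13] = 5.
Since (t[12], t[13]) = (t[0], t[1]) = (2, 5) (two consecutive terms determine the rest), the sequence is periodic with period 12.
So t[751] = t[0 + ((751-0) mod 12)] = t[7] = 1.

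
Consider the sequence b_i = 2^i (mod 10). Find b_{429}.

Computing terms: b_1 = 2, b_2 = 4, b_3 = 8, b_4 = 6, b_5 = 2.
The sequence repeats with period 4.
(429 - 1) mod 4 = 0, so b_{429} = b_1 = 2.

2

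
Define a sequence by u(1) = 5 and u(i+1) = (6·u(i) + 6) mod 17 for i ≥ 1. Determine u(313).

Listing terms: u(1) = 5,  u(2) = 2,  u(3) = 1,  u(4) = 12,  u(5) = 10,  u(6) = 15,  u(7) = 11,  u(8) = 4,  u(9) = 13,  u(10) = 16,  u(11) = 0,  u(12) = 6,  u(13) = 8,  u(14) = 3,  u(15) = 7,  u(16) = 14,  u(17) = 5.
The sequence repeats with period 16.
So u(313) = u(1 + ((313-1) mod 16)) = u(9) = 13.

13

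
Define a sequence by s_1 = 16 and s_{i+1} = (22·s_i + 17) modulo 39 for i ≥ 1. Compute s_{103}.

s_1 = 16,  s_2 = 18,  s_3 = 23,  s_4 = 16.
Since s_4 = s_1 = 16, the sequence is periodic with period 3.
(103 - 1) mod 3 = 0, so s_{103} = s_1 = 16.

16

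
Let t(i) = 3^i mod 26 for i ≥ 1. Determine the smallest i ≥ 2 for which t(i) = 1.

3

t(1) = 3, t(2) = 9, t(3) = 1, t(4) = 3.
Since t(4) = t(1) = 3, the sequence is periodic with period 3.
The value 1 first appears (with i ≥ 2) at t(3).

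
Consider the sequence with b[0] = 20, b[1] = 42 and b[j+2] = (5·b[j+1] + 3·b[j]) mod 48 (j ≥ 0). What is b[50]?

30

Listing terms: b[0] = 20; b[1] = 42; b[2] = 30; b[3] = 36; b[4] = 30; b[5] = 18; b[6] = 36; b[7] = 42; b[8] = 30.
Since (b[7], b[8]) = (b[1], b[2]) = (42, 30) (two consecutive terms determine the rest), the sequence is eventually periodic: after a pre-period of length 1 it cycles with period 6.
For j ≥ 1, b[j] depends only on (j - 1) mod 6. (50 - 1) mod 6 = 1, so b[50] = b[2] = 30.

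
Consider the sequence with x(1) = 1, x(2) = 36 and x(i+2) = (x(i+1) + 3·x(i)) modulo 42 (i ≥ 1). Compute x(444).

We have x(1) = 1, x(2) = 36, x(3) = 39, x(4) = 21, x(5) = 12, x(6) = 33, x(7) = 27, x(8) = 0, x(9) = 39, x(10) = 39, x(11) = 30, x(12) = 21, x(13) = 27, x(14) = 6, x(15) = 3, x(16) = 21, x(17) = 30, x(18) = 9, x(19) = 15, x(20) = 0, x(21) = 3, x(22) = 3, x(23) = 12, x(24) = 21, x(25) = 15, x(26) = 36, x(27) = 39.
Since (x(26), x(27)) = (x(2), x(3)) = (36, 39) (two consecutive terms determine the rest), the sequence is eventually periodic: after a pre-period of length 1 it cycles with period 24.
For i ≥ 2, x(i) depends only on (i - 2) mod 24. (444 - 2) mod 24 = 10, so x(444) = x(12) = 21.

21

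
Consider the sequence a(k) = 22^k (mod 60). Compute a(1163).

Computing terms: a(1) = 22,  a(2) = 4,  a(3) = 28,  a(4) = 16,  a(5) = 52,  a(6) = 4.
Since a(6) = a(2) = 4, the sequence is eventually periodic: after a pre-period of length 1 it cycles with period 4.
For k ≥ 2, a(k) depends only on (k - 2) mod 4. (1163 - 2) mod 4 = 1, so a(1163) = a(3) = 28.

28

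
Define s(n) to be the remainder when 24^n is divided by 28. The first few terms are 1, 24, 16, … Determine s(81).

s(0) = 1; s(1) = 24; s(2) = 16; s(3) = 20; s(4) = 4; s(5) = 12; s(6) = 8; s(7) = 24.
Since s(7) = s(1) = 24, the sequence is eventually periodic: after a pre-period of length 1 it cycles with period 6.
For n ≥ 1, s(n) depends only on (n - 1) mod 6. (81 - 1) mod 6 = 2, so s(81) = s(3) = 20.

20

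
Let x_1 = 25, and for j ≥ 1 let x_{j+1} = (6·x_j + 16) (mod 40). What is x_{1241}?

0

x_1 = 25; x_2 = 6; x_3 = 12; x_4 = 8; x_5 = 24; x_6 = 0; x_7 = 16; x_8 = 32; x_9 = 8.
Since x_9 = x_4 = 8, the sequence is eventually periodic: after a pre-period of length 3 it cycles with period 5.
For j ≥ 4, x_j depends only on (j - 4) mod 5. (1241 - 4) mod 5 = 2, so x_{1241} = x_6 = 0.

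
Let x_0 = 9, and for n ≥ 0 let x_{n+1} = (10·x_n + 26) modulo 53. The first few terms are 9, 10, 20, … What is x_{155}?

46

Computing terms: x_0 = 9, x_1 = 10, x_2 = 20, x_3 = 14, x_4 = 7, x_5 = 43, x_6 = 32, x_7 = 28, x_8 = 41, x_9 = 12, x_{10} = 40, x_{11} = 2, x_{12} = 46, x_{13} = 9.
Since x_{13} = x_0 = 9, the sequence is periodic with period 13.
So x_{155} = x_{0 + ((155-0) mod 13)} = x_{12} = 46.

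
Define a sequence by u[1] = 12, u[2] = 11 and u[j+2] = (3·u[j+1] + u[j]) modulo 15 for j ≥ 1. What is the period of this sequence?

12

We have u[1] = 12; u[2] = 11; u[3] = 0; u[4] = 11; u[5] = 3; u[6] = 5; u[7] = 3; u[8] = 14; u[9] = 0; u[10] = 14; u[11] = 12; u[12] = 5; u[13] = 12; u[14] = 11.
The sequence repeats with period 12.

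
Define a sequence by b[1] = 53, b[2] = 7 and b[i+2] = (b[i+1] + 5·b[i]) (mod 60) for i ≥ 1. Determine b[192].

Computing terms: b[1] = 53, b[2] = 7, b[3] = 32, b[4] = 7, b[5] = 47, b[6] = 22, b[7] = 17, b[8] = 7, b[9] = 32.
Since (b[8], b[9]) = (b[2], b[3]) = (7, 32) (two consecutive terms determine the rest), the sequence is eventually periodic: after a pre-period of length 1 it cycles with period 6.
For i ≥ 2, b[i] depends only on (i - 2) mod 6. (192 - 2) mod 6 = 4, so b[192] = b[6] = 22.

22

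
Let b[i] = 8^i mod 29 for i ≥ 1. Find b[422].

6

Computing terms: b[1] = 8; b[2] = 6; b[3] = 19; b[4] = 7; b[5] = 27; b[6] = 13; b[7] = 17; b[8] = 20; b[9] = 15; b[10] = 4; b[11] = 3; b[12] = 24; b[13] = 18; b[14] = 28; b[15] = 21; b[16] = 23; b[17] = 10; b[18] = 22; b[19] = 2; b[20] = 16; b[21] = 12; b[22] = 9; b[23] = 14; b[24] = 25; b[25] = 26; b[26] = 5; b[27] = 11; b[28] = 1; b[29] = 8.
Since b[29] = b[1] = 8, the sequence is periodic with period 28.
(422 - 1) mod 28 = 1, so b[422] = b[2] = 6.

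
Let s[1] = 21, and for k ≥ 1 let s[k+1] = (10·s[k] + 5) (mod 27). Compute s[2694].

4

s[1] = 21; s[2] = 26; s[3] = 22; s[4] = 9; s[5] = 14; s[6] = 10; s[7] = 24; s[8] = 2; s[9] = 25; s[10] = 12; s[11] = 17; s[12] = 13; s[13] = 0; s[14] = 5; s[15] = 1; s[16] = 15; s[17] = 20; s[18] = 16; s[19] = 3; s[20] = 8; s[21] = 4; s[22] = 18; s[23] = 23; s[24] = 19; s[25] = 6; s[26] = 11; s[27] = 7; s[28] = 21.
Since s[28] = s[1] = 21, the sequence is periodic with period 27.
So s[2694] = s[1 + ((2694-1) mod 27)] = s[21] = 4.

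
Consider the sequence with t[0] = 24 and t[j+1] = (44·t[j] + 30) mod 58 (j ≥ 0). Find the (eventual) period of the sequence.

Listing terms: t[0] = 24; t[1] = 42; t[2] = 22; t[3] = 12; t[4] = 36; t[5] = 48; t[6] = 54; t[7] = 28; t[8] = 44; t[9] = 52; t[10] = 56; t[11] = 0; t[12] = 30; t[13] = 16; t[14] = 38; t[15] = 20; t[16] = 40; t[17] = 50; t[18] = 26; t[19] = 14; t[20] = 8; t[21] = 34; t[22] = 18; t[23] = 10; t[24] = 6; t[25] = 4; t[26] = 32; t[27] = 46; t[28] = 24.
The sequence repeats with period 28.

28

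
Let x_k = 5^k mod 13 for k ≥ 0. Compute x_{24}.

1

We have x_0 = 1, x_1 = 5, x_2 = 12, x_3 = 8, x_4 = 1.
The sequence repeats with period 4.
(24 - 0) mod 4 = 0, so x_{24} = x_0 = 1.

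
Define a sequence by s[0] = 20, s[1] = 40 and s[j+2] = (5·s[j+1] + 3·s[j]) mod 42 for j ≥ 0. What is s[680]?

Listing terms: s[0] = 20, s[1] = 40, s[2] = 8, s[3] = 34, s[4] = 26, s[5] = 22, s[6] = 20, s[7] = 40.
Since (s[6], s[7]) = (s[0], s[1]) = (20, 40) (two consecutive terms determine the rest), the sequence is periodic with period 6.
(680 - 0) mod 6 = 2, so s[680] = s[2] = 8.

8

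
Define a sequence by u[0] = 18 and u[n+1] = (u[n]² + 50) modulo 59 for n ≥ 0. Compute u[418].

37

We have u[0] = 18, u[1] = 20, u[2] = 37, u[3] = 3, u[4] = 0, u[5] = 50, u[6] = 13, u[7] = 42, u[8] = 44, u[9] = 39, u[10] = 37.
Since u[10] = u[2] = 37, the sequence is eventually periodic: after a pre-period of length 2 it cycles with period 8.
For n ≥ 2, u[n] depends only on (n - 2) mod 8. (418 - 2) mod 8 = 0, so u[418] = u[2] = 37.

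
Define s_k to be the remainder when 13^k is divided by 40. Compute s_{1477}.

Listing terms: s_1 = 13; s_2 = 9; s_3 = 37; s_4 = 1; s_5 = 13.
The sequence repeats with period 4.
(1477 - 1) mod 4 = 0, so s_{1477} = s_1 = 13.

13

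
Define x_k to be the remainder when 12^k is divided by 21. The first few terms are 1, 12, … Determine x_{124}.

Computing terms: x_0 = 1, x_1 = 12, x_2 = 18, x_3 = 6, x_4 = 9, x_5 = 3, x_6 = 15, x_7 = 12.
Since x_7 = x_1 = 12, the sequence is eventually periodic: after a pre-period of length 1 it cycles with period 6.
For k ≥ 1, x_k depends only on (k - 1) mod 6. (124 - 1) mod 6 = 3, so x_{124} = x_4 = 9.

9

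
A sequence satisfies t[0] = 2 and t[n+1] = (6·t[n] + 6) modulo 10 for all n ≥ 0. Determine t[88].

0

t[0] = 2, t[1] = 8, t[2] = 4, t[3] = 0, t[4] = 6, t[5] = 2.
The sequence repeats with period 5.
So t[88] = t[0 + ((88-0) mod 5)] = t[3] = 0.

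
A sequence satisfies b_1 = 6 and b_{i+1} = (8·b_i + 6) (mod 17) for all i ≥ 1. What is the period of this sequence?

8

Listing terms: b_1 = 6, b_2 = 3, b_3 = 13, b_4 = 8, b_5 = 2, b_6 = 5, b_7 = 12, b_8 = 0, b_9 = 6.
Since b_9 = b_1 = 6, the sequence is periodic with period 8.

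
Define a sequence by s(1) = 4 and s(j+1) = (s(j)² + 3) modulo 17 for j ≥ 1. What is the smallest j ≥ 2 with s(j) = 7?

s(1) = 4,  s(2) = 2,  s(3) = 7,  s(4) = 1,  s(5) = 4.
The sequence repeats with period 4.
The value 7 first appears (with j ≥ 2) at s(3).

3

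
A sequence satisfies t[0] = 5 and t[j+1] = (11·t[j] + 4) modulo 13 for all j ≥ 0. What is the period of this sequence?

12

We have t[0] = 5, t[1] = 7, t[2] = 3, t[3] = 11, t[4] = 8, t[5] = 1, t[6] = 2, t[7] = 0, t[8] = 4, t[9] = 9, t[10] = 12, t[11] = 6, t[12] = 5.
Since t[12] = t[0] = 5, the sequence is periodic with period 12.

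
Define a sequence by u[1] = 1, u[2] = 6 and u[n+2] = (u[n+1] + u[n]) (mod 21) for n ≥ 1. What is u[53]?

20

Listing terms: u[1] = 1, u[2] = 6, u[3] = 7, u[4] = 13, u[5] = 20, u[6] = 12, u[7] = 11, u[8] = 2, u[9] = 13, u[10] = 15, u[11] = 7, u[12] = 1, u[13] = 8, u[14] = 9, u[15] = 17, u[16] = 5, u[17] = 1, u[18] = 6.
The sequence repeats with period 16.
(53 - 1) mod 16 = 4, so u[53] = u[5] = 20.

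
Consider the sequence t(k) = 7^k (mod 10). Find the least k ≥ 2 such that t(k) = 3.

3

Listing terms: t(1) = 7,  t(2) = 9,  t(3) = 3,  t(4) = 1,  t(5) = 7.
The sequence repeats with period 4.
The value 3 first appears (with k ≥ 2) at t(3).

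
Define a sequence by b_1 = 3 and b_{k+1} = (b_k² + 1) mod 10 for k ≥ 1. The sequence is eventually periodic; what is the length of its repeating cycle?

6

Listing terms: b_1 = 3, b_2 = 0, b_3 = 1, b_4 = 2, b_5 = 5, b_6 = 6, b_7 = 7, b_8 = 0.
Since b_8 = b_2 = 0, the sequence is eventually periodic: after a pre-period of length 1 it cycles with period 6.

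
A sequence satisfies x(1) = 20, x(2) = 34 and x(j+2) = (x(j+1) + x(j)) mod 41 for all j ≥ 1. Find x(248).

x(1) = 20; x(2) = 34; x(3) = 13; x(4) = 6; x(5) = 19; x(6) = 25; x(7) = 3; x(8) = 28; x(9) = 31; x(10) = 18; x(11) = 8; x(12) = 26; x(13) = 34; x(14) = 19; x(15) = 12; x(16) = 31; x(17) = 2; x(18) = 33; x(19) = 35; x(20) = 27; x(21) = 21; x(22) = 7; x(23) = 28; x(24) = 35; x(25) = 22; x(26) = 16; x(27) = 38; x(28) = 13; x(29) = 10; x(30) = 23; x(31) = 33; x(32) = 15; x(33) = 7; x(34) = 22; x(35) = 29; x(36) = 10; x(37) = 39; x(38) = 8; x(39) = 6; x(40) = 14; x(41) = 20; x(42) = 34.
Since (x(41), x(42)) = (x(1), x(2)) = (20, 34) (two consecutive terms determine the rest), the sequence is periodic with period 40.
So x(248) = x(1 + ((248-1) mod 40)) = x(8) = 28.

28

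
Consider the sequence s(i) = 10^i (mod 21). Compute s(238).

Listing terms: s(1) = 10; s(2) = 16; s(3) = 13; s(4) = 4; s(5) = 19; s(6) = 1; s(7) = 10.
The sequence repeats with period 6.
So s(238) = s(1 + ((238-1) mod 6)) = s(4) = 4.

4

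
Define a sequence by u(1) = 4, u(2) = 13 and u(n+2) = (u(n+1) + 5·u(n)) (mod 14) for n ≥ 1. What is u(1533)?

Listing terms: u(1) = 4; u(2) = 13; u(3) = 5; u(4) = 0; u(5) = 11; u(6) = 11; u(7) = 10; u(8) = 9; u(9) = 3; u(10) = 6; u(11) = 7; u(12) = 9; u(13) = 2; u(14) = 5; u(15) = 1; u(16) = 12; u(17) = 3; u(18) = 7; u(19) = 8; u(20) = 1; u(21) = 13; u(22) = 4; u(23) = 13.
Since (u(22), u(23)) = (u(1), u(2)) = (4, 13) (two consecutive terms determine the rest), the sequence is periodic with period 21.
(1533 - 1) mod 21 = 20, so u(1533) = u(21) = 13.

13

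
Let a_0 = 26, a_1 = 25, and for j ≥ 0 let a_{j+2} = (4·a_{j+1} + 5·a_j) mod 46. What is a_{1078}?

26

Computing terms: a_0 = 26; a_1 = 25; a_2 = 0; a_3 = 33; a_4 = 40; a_5 = 3; a_6 = 28; a_7 = 35; a_8 = 4; a_9 = 7; a_{10} = 2; a_{11} = 43; a_{12} = 44; a_{13} = 23; a_{14} = 36; a_{15} = 29; a_{16} = 20; a_{17} = 41; a_{18} = 34; a_{19} = 19; a_{20} = 16; a_{21} = 21; a_{22} = 26; a_{23} = 25.
Since (a_{22}, a_{23}) = (a_0, a_1) = (26, 25) (two consecutive terms determine the rest), the sequence is periodic with period 22.
(1078 - 0) mod 22 = 0, so a_{1078} = a_0 = 26.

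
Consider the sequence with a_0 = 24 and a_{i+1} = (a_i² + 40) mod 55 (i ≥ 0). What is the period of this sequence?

Computing terms: a_0 = 24, a_1 = 11, a_2 = 51, a_3 = 1, a_4 = 41, a_5 = 16, a_6 = 21, a_7 = 41.
Since a_7 = a_4 = 41, the sequence is eventually periodic: after a pre-period of length 4 it cycles with period 3.

3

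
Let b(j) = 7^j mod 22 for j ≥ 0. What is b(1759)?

19

We have b(0) = 1, b(1) = 7, b(2) = 5, b(3) = 13, b(4) = 3, b(5) = 21, b(6) = 15, b(7) = 17, b(8) = 9, b(9) = 19, b(10) = 1.
Since b(10) = b(0) = 1, the sequence is periodic with period 10.
(1759 - 0) mod 10 = 9, so b(1759) = b(9) = 19.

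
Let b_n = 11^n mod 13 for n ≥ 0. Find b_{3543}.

b_0 = 1,  b_1 = 11,  b_2 = 4,  b_3 = 5,  b_4 = 3,  b_5 = 7,  b_6 = 12,  b_7 = 2,  b_8 = 9,  b_9 = 8,  b_{10} = 10,  b_{11} = 6,  b_{12} = 1.
The sequence repeats with period 12.
So b_{3543} = b_{0 + ((3543-0) mod 12)} = b_3 = 5.

5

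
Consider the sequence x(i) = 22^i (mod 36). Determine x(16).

4

Computing terms: x(1) = 22, x(2) = 16, x(3) = 28, x(4) = 4, x(5) = 16.
Since x(5) = x(2) = 16, the sequence is eventually periodic: after a pre-period of length 1 it cycles with period 3.
For i ≥ 2, x(i) depends only on (i - 2) mod 3. (16 - 2) mod 3 = 2, so x(16) = x(4) = 4.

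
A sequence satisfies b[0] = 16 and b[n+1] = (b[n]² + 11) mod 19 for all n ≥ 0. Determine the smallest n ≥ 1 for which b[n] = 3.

Listing terms: b[0] = 16, b[1] = 1, b[2] = 12, b[3] = 3, b[4] = 1.
Since b[4] = b[1] = 1, the sequence is eventually periodic: after a pre-period of length 1 it cycles with period 3.
The value 3 first appears (with n ≥ 1) at b[3].

3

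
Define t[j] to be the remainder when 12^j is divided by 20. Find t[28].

16

t[0] = 1,  t[1] = 12,  t[2] = 4,  t[3] = 8,  t[4] = 16,  t[5] = 12.
Since t[5] = t[1] = 12, the sequence is eventually periodic: after a pre-period of length 1 it cycles with period 4.
For j ≥ 1, t[j] depends only on (j - 1) mod 4. (28 - 1) mod 4 = 3, so t[28] = t[4] = 16.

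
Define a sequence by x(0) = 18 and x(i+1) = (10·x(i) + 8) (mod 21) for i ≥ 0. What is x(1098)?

18

We have x(0) = 18,  x(1) = 20,  x(2) = 19,  x(3) = 9,  x(4) = 14,  x(5) = 1,  x(6) = 18.
The sequence repeats with period 6.
(1098 - 0) mod 6 = 0, so x(1098) = x(0) = 18.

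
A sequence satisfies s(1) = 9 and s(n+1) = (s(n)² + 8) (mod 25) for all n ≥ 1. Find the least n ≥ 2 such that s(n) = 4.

We have s(1) = 9, s(2) = 14, s(3) = 4, s(4) = 24, s(5) = 9.
Since s(5) = s(1) = 9, the sequence is periodic with period 4.
The value 4 first appears (with n ≥ 2) at s(3).

3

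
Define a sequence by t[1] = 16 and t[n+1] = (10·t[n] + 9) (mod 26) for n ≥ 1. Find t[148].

21

Listing terms: t[1] = 16,  t[2] = 13,  t[3] = 9,  t[4] = 21,  t[5] = 11,  t[6] = 15,  t[7] = 3,  t[8] = 13.
Since t[8] = t[2] = 13, the sequence is eventually periodic: after a pre-period of length 1 it cycles with period 6.
For n ≥ 2, t[n] depends only on (n - 2) mod 6. (148 - 2) mod 6 = 2, so t[148] = t[4] = 21.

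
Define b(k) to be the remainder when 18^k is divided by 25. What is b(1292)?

Listing terms: b(0) = 1; b(1) = 18; b(2) = 24; b(3) = 7; b(4) = 1.
The sequence repeats with period 4.
So b(1292) = b(0 + ((1292-0) mod 4)) = b(0) = 1.

1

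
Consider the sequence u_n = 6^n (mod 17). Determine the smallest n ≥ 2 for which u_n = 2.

2

Computing terms: u_1 = 6,  u_2 = 2,  u_3 = 12,  u_4 = 4,  u_5 = 7,  u_6 = 8,  u_7 = 14,  u_8 = 16,  u_9 = 11,  u_{10} = 15,  u_{11} = 5,  u_{12} = 13,  u_{13} = 10,  u_{14} = 9,  u_{15} = 3,  u_{16} = 1,  u_{17} = 6.
The sequence repeats with period 16.
The value 2 first appears (with n ≥ 2) at u_2.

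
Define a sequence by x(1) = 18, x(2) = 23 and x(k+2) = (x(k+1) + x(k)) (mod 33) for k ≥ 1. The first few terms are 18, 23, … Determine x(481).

Listing terms: x(1) = 18; x(2) = 23; x(3) = 8; x(4) = 31; x(5) = 6; x(6) = 4; x(7) = 10; x(8) = 14; x(9) = 24; x(10) = 5; x(11) = 29; x(12) = 1; x(13) = 30; x(14) = 31; x(15) = 28; x(16) = 26; x(17) = 21; x(18) = 14; x(19) = 2; x(20) = 16; x(21) = 18; x(22) = 1; x(23) = 19; x(24) = 20; x(25) = 6; x(26) = 26; x(27) = 32; x(28) = 25; x(29) = 24; x(30) = 16; x(31) = 7; x(32) = 23; x(33) = 30; x(34) = 20; x(35) = 17; x(36) = 4; x(37) = 21; x(38) = 25; x(39) = 13; x(40) = 5; x(41) = 18; x(42) = 23.
Since (x(41), x(42)) = (x(1), x(2)) = (18, 23) (two consecutive terms determine the rest), the sequence is periodic with period 40.
(481 - 1) mod 40 = 0, so x(481) = x(1) = 18.

18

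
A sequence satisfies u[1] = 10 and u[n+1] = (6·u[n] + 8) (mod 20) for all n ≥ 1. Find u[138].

16

We have u[1] = 10; u[2] = 8; u[3] = 16; u[4] = 4; u[5] = 12; u[6] = 0; u[7] = 8.
Since u[7] = u[2] = 8, the sequence is eventually periodic: after a pre-period of length 1 it cycles with period 5.
For n ≥ 2, u[n] depends only on (n - 2) mod 5. (138 - 2) mod 5 = 1, so u[138] = u[3] = 16.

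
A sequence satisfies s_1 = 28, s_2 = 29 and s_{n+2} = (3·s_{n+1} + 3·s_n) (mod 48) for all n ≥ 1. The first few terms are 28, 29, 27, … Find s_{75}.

Computing terms: s_1 = 28, s_2 = 29, s_3 = 27, s_4 = 24, s_5 = 9, s_6 = 3, s_7 = 36, s_8 = 21, s_9 = 27, s_{10} = 0, s_{11} = 33, s_{12} = 3, s_{13} = 12, s_{14} = 45, s_{15} = 27, s_{16} = 24.
Since (s_{15}, s_{16}) = (s_3, s_4) = (27, 24) (two consecutive terms determine the rest), the sequence is eventually periodic: after a pre-period of length 2 it cycles with period 12.
For n ≥ 3, s_n depends only on (n - 3) mod 12. (75 - 3) mod 12 = 0, so s_{75} = s_3 = 27.

27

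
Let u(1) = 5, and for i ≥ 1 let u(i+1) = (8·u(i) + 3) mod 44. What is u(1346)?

Computing terms: u(1) = 5, u(2) = 43, u(3) = 39, u(4) = 7, u(5) = 15, u(6) = 35, u(7) = 19, u(8) = 23, u(9) = 11, u(10) = 3, u(11) = 27, u(12) = 43.
Since u(12) = u(2) = 43, the sequence is eventually periodic: after a pre-period of length 1 it cycles with period 10.
For i ≥ 2, u(i) depends only on (i - 2) mod 10. (1346 - 2) mod 10 = 4, so u(1346) = u(6) = 35.

35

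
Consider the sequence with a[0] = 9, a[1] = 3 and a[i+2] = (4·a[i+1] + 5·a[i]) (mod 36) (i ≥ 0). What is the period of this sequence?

a[0] = 9; a[1] = 3; a[2] = 21; a[3] = 27; a[4] = 33; a[5] = 15; a[6] = 9; a[7] = 3.
Since (a[6], a[7]) = (a[0], a[1]) = (9, 3) (two consecutive terms determine the rest), the sequence is periodic with period 6.

6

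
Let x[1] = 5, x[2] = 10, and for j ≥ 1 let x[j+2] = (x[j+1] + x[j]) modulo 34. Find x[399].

15

Listing terms: x[1] = 5; x[2] = 10; x[3] = 15; x[4] = 25; x[5] = 6; x[6] = 31; x[7] = 3; x[8] = 0; x[9] = 3; x[10] = 3; x[11] = 6; x[12] = 9; x[13] = 15; x[14] = 24; x[15] = 5; x[16] = 29; x[17] = 0; x[18] = 29; x[19] = 29; x[20] = 24; x[21] = 19; x[22] = 9; x[23] = 28; x[24] = 3; x[25] = 31; x[26] = 0; x[27] = 31; x[28] = 31; x[29] = 28; x[30] = 25; x[31] = 19; x[32] = 10; x[33] = 29; x[34] = 5; x[35] = 0; x[36] = 5; x[37] = 5; x[38] = 10.
The sequence repeats with period 36.
So x[399] = x[1 + ((399-1) mod 36)] = x[3] = 15.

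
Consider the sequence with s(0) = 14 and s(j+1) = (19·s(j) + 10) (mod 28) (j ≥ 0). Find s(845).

We have s(0) = 14,  s(1) = 24,  s(2) = 18,  s(3) = 16,  s(4) = 6,  s(5) = 12,  s(6) = 14.
Since s(6) = s(0) = 14, the sequence is periodic with period 6.
So s(845) = s(0 + ((845-0) mod 6)) = s(5) = 12.

12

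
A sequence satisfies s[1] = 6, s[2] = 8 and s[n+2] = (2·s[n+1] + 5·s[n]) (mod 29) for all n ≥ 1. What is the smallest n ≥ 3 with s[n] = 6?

We have s[1] = 6, s[2] = 8, s[3] = 17, s[4] = 16, s[5] = 1, s[6] = 24, s[7] = 24, s[8] = 23, s[9] = 21, s[10] = 12, s[11] = 13, s[12] = 28, s[13] = 5, s[14] = 5, s[15] = 6, s[16] = 8.
The sequence repeats with period 14.
The value 6 next appears (with n ≥ 3) at s[15].

15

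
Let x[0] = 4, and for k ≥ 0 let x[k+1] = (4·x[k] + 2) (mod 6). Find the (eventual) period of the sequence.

We have x[0] = 4, x[1] = 0, x[2] = 2, x[3] = 4.
The sequence repeats with period 3.

3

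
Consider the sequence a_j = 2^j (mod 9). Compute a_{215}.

5

Computing terms: a_1 = 2,  a_2 = 4,  a_3 = 8,  a_4 = 7,  a_5 = 5,  a_6 = 1,  a_7 = 2.
The sequence repeats with period 6.
(215 - 1) mod 6 = 4, so a_{215} = a_5 = 5.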